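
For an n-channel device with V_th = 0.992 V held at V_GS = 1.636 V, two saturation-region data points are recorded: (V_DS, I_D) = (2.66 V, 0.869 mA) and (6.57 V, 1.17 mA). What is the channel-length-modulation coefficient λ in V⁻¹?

With V_GS fixed, I_D ∝ (1 + λ V_DS) in saturation, so I_D2/I_D1 = (1 + λ V_DS2)/(1 + λ V_DS1).
1.17/0.869 = 1.346 = (1 + 6.57 λ)/(1 + 2.66 λ).
Solving: λ (I_D1 V_DS2 − I_D2 V_DS1) = I_D2 − I_D1, so λ = (1.17 − 0.869) / (0.869 × 6.57 − 1.17 × 2.66) = 0.301 / 2.6 = 0.116 V⁻¹.

λ = 0.116 V⁻¹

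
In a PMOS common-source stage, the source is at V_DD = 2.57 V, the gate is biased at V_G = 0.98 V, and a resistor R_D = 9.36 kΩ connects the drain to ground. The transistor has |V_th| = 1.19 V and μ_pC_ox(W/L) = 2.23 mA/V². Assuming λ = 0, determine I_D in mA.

V_SG = V_DD − V_G = 2.57 − 0.98 = 1.59 V, so V_ov = 1.59 − 1.19 = 0.4 V.
Assume saturation: I_D = ½ k_p V_ov² = 0.5 × 2.23 × 0.4² = 0.178 mA, giving V_SD = V_DD − I_D R_D = 2.57 − 0.178 × 9.36 = 0.9 V.
V_SD = 0.9 V ≥ V_ov = 0.4 V, confirming saturation.

I_D = 0.178 mA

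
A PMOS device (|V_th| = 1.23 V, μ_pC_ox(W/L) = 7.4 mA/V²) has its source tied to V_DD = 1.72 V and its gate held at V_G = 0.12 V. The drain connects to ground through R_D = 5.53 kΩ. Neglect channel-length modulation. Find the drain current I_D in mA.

I_D = 0.288 mA

V_SG = V_DD − V_G = 1.72 − 0.12 = 1.6 V, so V_ov = 1.6 − 1.23 = 0.37 V.
Assume saturation: I_D = ½ k_p V_ov² = 0.5 × 7.4 × 0.37² = 0.507 mA, giving V_SD = V_DD − I_D R_D = 1.72 − 0.507 × 5.53 = -1.08 V.
But -1.08 V < V_ov = 0.37 V, so the device is actually in triode.
In triode I_D = k_p[V_ov V_SD − ½ V_SD²] and I_D = (V_DD − V_SD)/R_D. Equating: 20.5 V_SD² − 16.14 V_SD + 1.72 = 0, giving V_SD = 0.127 V (the root below V_ov).
I_D = (1.72 − 0.127) / 5.53 = 0.288 mA.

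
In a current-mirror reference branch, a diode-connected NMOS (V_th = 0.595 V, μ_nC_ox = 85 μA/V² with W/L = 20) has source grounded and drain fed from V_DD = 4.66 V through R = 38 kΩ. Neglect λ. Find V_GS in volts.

With gate tied to drain, V_GS = V_DS ≥ V_GS − V_th, so the device is in saturation.
k_n = μ_nC_ox · (W/L) = 1.7 mA/V².
KCL at the drain: ½ k_n (V_GS − V_th)² = (V_DD − V_GS)/R.
Let x = V_GS − 0.595. Then 32.3 x² + x − 4.065 = 0, giving x = 0.34 V (positive root), so V_GS = 0.935 V.
I_D = (V_DD − V_GS)/R = (4.66 − 0.935) / 38 = 0.098 mA.

V_GS = 0.935 V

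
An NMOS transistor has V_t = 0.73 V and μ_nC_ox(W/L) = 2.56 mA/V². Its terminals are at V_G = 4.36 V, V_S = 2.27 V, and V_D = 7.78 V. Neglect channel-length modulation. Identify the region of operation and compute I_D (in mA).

V_GS = V_G − V_S = 4.36 − 2.27 = 2.09 V; V_DS = V_D − V_S = 7.78 − 2.27 = 5.51 V.
V_ov = V_GS − V_t = 2.09 − 0.73 = 1.36 V.
Since V_DS = 5.51 V ≥ V_ov = 1.36 V, the device is in saturation.
I_D = ½ k_n V_ov² = 0.5 × 2.56 × 1.36² = 2.37 mA.

Saturation; I_D = 2.37 mA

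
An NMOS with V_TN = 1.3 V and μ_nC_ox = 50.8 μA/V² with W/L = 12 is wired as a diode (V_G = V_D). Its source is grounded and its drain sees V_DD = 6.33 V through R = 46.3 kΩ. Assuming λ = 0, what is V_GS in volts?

V_GS = 1.86 V

With gate tied to drain, V_GS = V_DS ≥ V_GS − V_TN, so the device is in saturation.
k_n = μ_nC_ox · (W/L) = 0.6096 mA/V².
KCL at the drain: ½ k_n (V_GS − V_TN)² = (V_DD − V_GS)/R.
Let x = V_GS − 1.3. Then 14.1 x² + x − 5.03 = 0, giving x = 0.563 V (positive root), so V_GS = 1.86 V.
I_D = (V_DD − V_GS)/R = (6.33 − 1.86) / 46.3 = 0.0965 mA.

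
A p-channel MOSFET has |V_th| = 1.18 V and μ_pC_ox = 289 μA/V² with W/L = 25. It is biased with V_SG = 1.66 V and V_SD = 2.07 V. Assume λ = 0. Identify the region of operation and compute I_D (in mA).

k_p = μ_pC_ox · (W/L) = 7.225 mA/V².
V_ov = V_SG − |V_th| = 1.66 − 1.18 = 0.48 V.
Since V_SD = 2.07 V ≥ V_ov = 0.48 V, the device is in saturation.
I_D = ½ k_p V_ov² = 0.5 × 7.225 × 0.48² = 0.832 mA.

Saturation; I_D = 0.832 mA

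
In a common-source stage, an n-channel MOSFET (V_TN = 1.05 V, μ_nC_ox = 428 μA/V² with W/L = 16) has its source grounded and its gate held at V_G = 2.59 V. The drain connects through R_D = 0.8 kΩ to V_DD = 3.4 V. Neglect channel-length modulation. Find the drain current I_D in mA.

V_GS = V_G = 2.59 V, so V_ov = 2.59 − 1.05 = 1.54 V.
k_n = μ_nC_ox · (W/L) = 6.848 mA/V².
Assume saturation: I_D = ½ k_n V_ov² = 0.5 × 6.848 × 1.54² = 8.12 mA, giving V_DS = V_DD − I_D R_D = 3.4 − 8.12 × 0.8 = -3.1 V.
But -3.1 V < V_ov = 1.54 V, so the device is actually in triode.
In triode I_D = k_n[V_ov V_DS − ½ V_DS²] and I_D = (V_DD − V_DS)/R_D. Equating: 2.74 V_DS² − 9.437 V_DS + 3.4 = 0, giving V_DS = 0.409 V (the root below V_ov).
I_D = (3.4 − 0.409) / 0.8 = 3.74 mA.

I_D = 3.74 mA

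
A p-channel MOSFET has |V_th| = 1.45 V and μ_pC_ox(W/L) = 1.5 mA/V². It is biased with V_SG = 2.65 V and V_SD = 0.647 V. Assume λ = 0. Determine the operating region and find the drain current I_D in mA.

V_ov = V_SG − |V_th| = 2.65 − 1.45 = 1.2 V.
Since V_SD = 0.647 V < V_ov = 1.2 V, the device is in the triode region.
I_D = k_p [V_ov · V_SD − ½ V_SD²] = 1.5 × [1.2 × 0.647 − 0.5 × 0.647²] = 0.851 mA.

Triode; I_D = 0.851 mA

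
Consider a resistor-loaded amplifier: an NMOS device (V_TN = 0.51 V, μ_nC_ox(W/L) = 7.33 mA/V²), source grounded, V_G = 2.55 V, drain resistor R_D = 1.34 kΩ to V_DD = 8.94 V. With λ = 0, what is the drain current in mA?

V_GS = V_G = 2.55 V, so V_ov = 2.55 − 0.51 = 2.04 V.
Assume saturation: I_D = ½ k_n V_ov² = 0.5 × 7.33 × 2.04² = 15.3 mA, giving V_DS = V_DD − I_D R_D = 8.94 − 15.3 × 1.34 = -11.5 V.
But -11.5 V < V_ov = 2.04 V, so the device is actually in triode.
In triode I_D = k_n[V_ov V_DS − ½ V_DS²] and I_D = (V_DD − V_DS)/R_D. Equating: 4.91 V_DS² − 21.04 V_DS + 8.94 = 0, giving V_DS = 0.478 V (the root below V_ov).
I_D = (8.94 − 0.478) / 1.34 = 6.31 mA.

I_D = 6.31 mA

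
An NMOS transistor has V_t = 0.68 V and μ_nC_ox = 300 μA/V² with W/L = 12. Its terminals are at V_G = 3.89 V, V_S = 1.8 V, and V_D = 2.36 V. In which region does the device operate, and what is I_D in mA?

V_GS = V_G − V_S = 3.89 − 1.8 = 2.09 V; V_DS = V_D − V_S = 2.36 − 1.8 = 0.56 V.
k_n = μ_nC_ox · (W/L) = 3.6 mA/V².
V_ov = V_GS − V_t = 2.09 − 0.68 = 1.41 V.
Since V_DS = 0.56 V < V_ov = 1.41 V, the device is in the triode region.
I_D = k_n [V_ov · V_DS − ½ V_DS²] = 3.6 × [1.41 × 0.56 − 0.5 × 0.56²] = 2.28 mA.

Triode; I_D = 2.28 mA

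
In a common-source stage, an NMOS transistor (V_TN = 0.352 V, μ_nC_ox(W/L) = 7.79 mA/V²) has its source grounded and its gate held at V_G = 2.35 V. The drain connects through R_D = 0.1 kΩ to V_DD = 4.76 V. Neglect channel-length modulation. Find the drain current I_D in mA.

V_GS = V_G = 2.35 V, so V_ov = 2.35 − 0.352 = 2 V.
Assume saturation: I_D = ½ k_n V_ov² = 0.5 × 7.79 × 2² = 15.5 mA, giving V_DS = V_DD − I_D R_D = 4.76 − 15.5 × 0.1 = 3.21 V.
V_DS = 3.21 V ≥ V_ov = 2 V, confirming saturation.

I_D = 15.5 mA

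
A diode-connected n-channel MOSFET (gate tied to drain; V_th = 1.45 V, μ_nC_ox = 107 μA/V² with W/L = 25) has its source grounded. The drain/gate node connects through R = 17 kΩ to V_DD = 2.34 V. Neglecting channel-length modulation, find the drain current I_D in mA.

With gate tied to drain, V_GS = V_DS ≥ V_GS − V_th, so the device is in saturation.
k_n = μ_nC_ox · (W/L) = 2.675 mA/V².
KCL at the drain: ½ k_n (V_GS − V_th)² = (V_DD − V_GS)/R.
Let x = V_GS − 1.45. Then 22.7 x² + x − 0.89 = 0, giving x = 0.177 V (positive root), so V_GS = 1.63 V.
I_D = (V_DD − V_GS)/R = (2.34 − 1.63) / 17 = 0.0419 mA.

I_D = 0.0419 mA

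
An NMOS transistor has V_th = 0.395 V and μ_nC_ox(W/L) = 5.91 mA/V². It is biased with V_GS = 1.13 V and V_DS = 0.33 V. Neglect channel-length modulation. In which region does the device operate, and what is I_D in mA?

V_ov = V_GS − V_th = 1.13 − 0.395 = 0.735 V.
Since V_DS = 0.33 V < V_ov = 0.735 V, the device is in the triode region.
I_D = k_n [V_ov · V_DS − ½ V_DS²] = 5.91 × [0.735 × 0.33 − 0.5 × 0.33²] = 1.11 mA.

Triode; I_D = 1.11 mA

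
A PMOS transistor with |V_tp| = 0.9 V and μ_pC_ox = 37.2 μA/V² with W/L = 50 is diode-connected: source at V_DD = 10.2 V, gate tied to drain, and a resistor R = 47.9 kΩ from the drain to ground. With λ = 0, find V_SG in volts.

With gate tied to drain, V_SG = V_SD ≥ V_SG − |V_tp|, so the device is in saturation.
k_p = μ_pC_ox · (W/L) = 1.86 mA/V².
KCL at the drain: ½ k_p (V_SG − |V_tp|)² = (V_DD − V_SG)/R.
Let x = V_SG − 0.9. Then 44.5 x² + x − 9.3 = 0, giving x = 0.446 V (positive root), so V_SG = 1.35 V.
I_D = (V_DD − V_SG)/R = (10.2 − 1.35) / 47.9 = 0.185 mA.

V_SG = 1.35 V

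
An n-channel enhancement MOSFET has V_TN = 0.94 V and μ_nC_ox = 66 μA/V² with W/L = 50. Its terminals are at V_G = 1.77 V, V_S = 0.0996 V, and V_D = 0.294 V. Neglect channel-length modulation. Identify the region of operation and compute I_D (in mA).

Triode; I_D = 0.406 mA

V_GS = V_G − V_S = 1.77 − 0.0996 = 1.67 V; V_DS = V_D − V_S = 0.294 − 0.0996 = 0.194 V.
k_n = μ_nC_ox · (W/L) = 3.3 mA/V².
V_ov = V_GS − V_TN = 1.67 − 0.94 = 0.73 V.
Since V_DS = 0.194 V < V_ov = 0.73 V, the device is in the triode region.
I_D = k_n [V_ov · V_DS − ½ V_DS²] = 3.3 × [0.73 × 0.194 − 0.5 × 0.194²] = 0.406 mA.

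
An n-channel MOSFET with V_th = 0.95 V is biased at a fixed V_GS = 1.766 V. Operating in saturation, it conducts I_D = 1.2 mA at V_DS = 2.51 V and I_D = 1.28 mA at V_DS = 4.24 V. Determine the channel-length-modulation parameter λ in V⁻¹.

With V_GS fixed, I_D ∝ (1 + λ V_DS) in saturation, so I_D2/I_D1 = (1 + λ V_DS2)/(1 + λ V_DS1).
1.28/1.2 = 1.067 = (1 + 4.24 λ)/(1 + 2.51 λ).
Solving: λ (I_D1 V_DS2 − I_D2 V_DS1) = I_D2 − I_D1, so λ = (1.28 − 1.2) / (1.2 × 4.24 − 1.28 × 2.51) = 0.08 / 1.88 = 0.0427 V⁻¹.

λ = 0.0427 V⁻¹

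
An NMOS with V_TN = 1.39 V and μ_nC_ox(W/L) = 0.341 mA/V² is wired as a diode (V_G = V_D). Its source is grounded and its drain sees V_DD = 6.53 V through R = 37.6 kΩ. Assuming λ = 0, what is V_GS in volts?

With gate tied to drain, V_GS = V_DS ≥ V_GS − V_TN, so the device is in saturation.
KCL at the drain: ½ k_n (V_GS − V_TN)² = (V_DD − V_GS)/R.
Let x = V_GS − 1.39. Then 6.41 x² + x − 5.14 = 0, giving x = 0.821 V (positive root), so V_GS = 2.21 V.
I_D = (V_DD − V_GS)/R = (6.53 − 2.21) / 37.6 = 0.115 mA.

V_GS = 2.21 V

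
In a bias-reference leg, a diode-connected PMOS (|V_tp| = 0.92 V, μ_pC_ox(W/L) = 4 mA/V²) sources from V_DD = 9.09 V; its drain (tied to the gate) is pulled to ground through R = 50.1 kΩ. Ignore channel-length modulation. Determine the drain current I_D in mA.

With gate tied to drain, V_SG = V_SD ≥ V_SG − |V_tp|, so the device is in saturation.
KCL at the drain: ½ k_p (V_SG − |V_tp|)² = (V_DD − V_SG)/R.
Let x = V_SG − 0.92. Then 100 x² + x − 8.17 = 0, giving x = 0.281 V (positive root), so V_SG = 1.2 V.
I_D = (V_DD − V_SG)/R = (9.09 − 1.2) / 50.1 = 0.157 mA.

I_D = 0.157 mA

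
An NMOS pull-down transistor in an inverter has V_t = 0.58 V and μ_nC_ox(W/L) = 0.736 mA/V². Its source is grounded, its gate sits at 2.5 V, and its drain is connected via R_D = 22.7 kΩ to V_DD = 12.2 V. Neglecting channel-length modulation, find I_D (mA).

I_D = 0.519 mA

V_GS = V_G = 2.5 V, so V_ov = 2.5 − 0.58 = 1.92 V.
Assume saturation: I_D = ½ k_n V_ov² = 0.5 × 0.736 × 1.92² = 1.36 mA, giving V_DS = V_DD − I_D R_D = 12.2 − 1.36 × 22.7 = -18.6 V.
But -18.6 V < V_ov = 1.92 V, so the device is actually in triode.
In triode I_D = k_n[V_ov V_DS − ½ V_DS²] and I_D = (V_DD − V_DS)/R_D. Equating: 8.35 V_DS² − 33.08 V_DS + 12.2 = 0, giving V_DS = 0.412 V (the root below V_ov).
I_D = (12.2 − 0.412) / 22.7 = 0.519 mA.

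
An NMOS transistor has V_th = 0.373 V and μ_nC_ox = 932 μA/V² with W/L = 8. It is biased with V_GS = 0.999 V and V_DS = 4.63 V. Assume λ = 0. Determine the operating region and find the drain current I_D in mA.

Saturation; I_D = 1.46 mA

k_n = μ_nC_ox · (W/L) = 7.456 mA/V².
V_ov = V_GS − V_th = 0.999 − 0.373 = 0.626 V.
Since V_DS = 4.63 V ≥ V_ov = 0.626 V, the device is in saturation.
I_D = ½ k_n V_ov² = 0.5 × 7.456 × 0.626² = 1.46 mA.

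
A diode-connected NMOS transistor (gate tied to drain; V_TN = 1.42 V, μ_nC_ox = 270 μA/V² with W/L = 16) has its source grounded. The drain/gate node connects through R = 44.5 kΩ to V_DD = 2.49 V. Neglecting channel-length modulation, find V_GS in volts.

V_GS = 1.52 V

With gate tied to drain, V_GS = V_DS ≥ V_GS − V_TN, so the device is in saturation.
k_n = μ_nC_ox · (W/L) = 4.32 mA/V².
KCL at the drain: ½ k_n (V_GS − V_TN)² = (V_DD − V_GS)/R.
Let x = V_GS − 1.42. Then 96.1 x² + x − 1.07 = 0, giving x = 0.1 V (positive root), so V_GS = 1.52 V.
I_D = (V_DD − V_GS)/R = (2.49 − 1.52) / 44.5 = 0.0218 mA.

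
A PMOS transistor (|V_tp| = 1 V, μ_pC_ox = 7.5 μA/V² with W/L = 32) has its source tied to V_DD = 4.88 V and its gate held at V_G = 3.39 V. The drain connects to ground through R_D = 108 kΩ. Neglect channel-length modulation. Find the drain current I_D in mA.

V_SG = V_DD − V_G = 4.88 − 3.39 = 1.49 V, so V_ov = 1.49 − 1 = 0.49 V.
k_p = μ_pC_ox · (W/L) = 0.24 mA/V².
Assume saturation: I_D = ½ k_p V_ov² = 0.5 × 0.24 × 0.49² = 0.0288 mA, giving V_SD = V_DD − I_D R_D = 4.88 − 0.0288 × 108 = 1.77 V.
V_SD = 1.77 V ≥ V_ov = 0.49 V, confirming saturation.

I_D = 0.0288 mA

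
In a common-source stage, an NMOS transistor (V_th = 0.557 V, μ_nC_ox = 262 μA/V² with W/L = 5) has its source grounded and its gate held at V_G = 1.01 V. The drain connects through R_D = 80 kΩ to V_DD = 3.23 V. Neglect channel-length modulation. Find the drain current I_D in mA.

V_GS = V_G = 1.01 V, so V_ov = 1.01 − 0.557 = 0.453 V.
k_n = μ_nC_ox · (W/L) = 1.31 mA/V².
Assume saturation: I_D = ½ k_n V_ov² = 0.5 × 1.31 × 0.453² = 0.134 mA, giving V_DS = V_DD − I_D R_D = 3.23 − 0.134 × 80 = -7.52 V.
But -7.52 V < V_ov = 0.453 V, so the device is actually in triode.
In triode I_D = k_n[V_ov V_DS − ½ V_DS²] and I_D = (V_DD − V_DS)/R_D. Equating: 52.4 V_DS² − 48.47 V_DS + 3.23 = 0, giving V_DS = 0.0723 V (the root below V_ov).
I_D = (3.23 − 0.0723) / 80 = 0.0395 mA.

I_D = 0.0395 mA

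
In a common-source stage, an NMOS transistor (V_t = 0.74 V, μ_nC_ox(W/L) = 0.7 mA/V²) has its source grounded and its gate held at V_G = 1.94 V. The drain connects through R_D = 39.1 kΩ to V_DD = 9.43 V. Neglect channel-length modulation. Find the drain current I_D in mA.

V_GS = V_G = 1.94 V, so V_ov = 1.94 − 0.74 = 1.2 V.
Assume saturation: I_D = ½ k_n V_ov² = 0.5 × 0.7 × 1.2² = 0.504 mA, giving V_DS = V_DD − I_D R_D = 9.43 − 0.504 × 39.1 = -10.3 V.
But -10.3 V < V_ov = 1.2 V, so the device is actually in triode.
In triode I_D = k_n[V_ov V_DS − ½ V_DS²] and I_D = (V_DD − V_DS)/R_D. Equating: 13.7 V_DS² − 33.84 V_DS + 9.43 = 0, giving V_DS = 0.32 V (the root below V_ov).
I_D = (9.43 − 0.32) / 39.1 = 0.233 mA.

I_D = 0.233 mA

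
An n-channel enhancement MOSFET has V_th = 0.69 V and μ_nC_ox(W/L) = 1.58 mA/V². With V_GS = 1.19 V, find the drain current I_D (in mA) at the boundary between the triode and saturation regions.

I_D = 0.198 mA

At the boundary V_DS = V_ov = V_GS − V_th = 1.19 − 0.69 = 0.5 V.
I_D = ½ k_n V_ov² = 0.5 × 1.58 × 0.5² = 0.198 mA.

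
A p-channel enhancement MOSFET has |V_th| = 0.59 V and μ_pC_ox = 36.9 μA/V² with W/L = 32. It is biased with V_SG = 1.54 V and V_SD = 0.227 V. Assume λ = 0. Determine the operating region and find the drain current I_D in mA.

Triode; I_D = 0.224 mA

k_p = μ_pC_ox · (W/L) = 1.181 mA/V².
V_ov = V_SG − |V_th| = 1.54 − 0.59 = 0.95 V.
Since V_SD = 0.227 V < V_ov = 0.95 V, the device is in the triode region.
I_D = k_p [V_ov · V_SD − ½ V_SD²] = 1.181 × [0.95 × 0.227 − 0.5 × 0.227²] = 0.224 mA.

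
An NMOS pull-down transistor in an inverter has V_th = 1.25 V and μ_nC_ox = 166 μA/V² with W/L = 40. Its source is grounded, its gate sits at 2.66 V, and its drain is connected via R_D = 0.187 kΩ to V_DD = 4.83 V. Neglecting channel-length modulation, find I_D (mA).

I_D = 6.60 mA

V_GS = V_G = 2.66 V, so V_ov = 2.66 − 1.25 = 1.41 V.
k_n = μ_nC_ox · (W/L) = 6.64 mA/V².
Assume saturation: I_D = ½ k_n V_ov² = 0.5 × 6.64 × 1.41² = 6.6 mA, giving V_DS = V_DD − I_D R_D = 4.83 − 6.6 × 0.187 = 3.6 V.
V_DS = 3.6 V ≥ V_ov = 1.41 V, confirming saturation.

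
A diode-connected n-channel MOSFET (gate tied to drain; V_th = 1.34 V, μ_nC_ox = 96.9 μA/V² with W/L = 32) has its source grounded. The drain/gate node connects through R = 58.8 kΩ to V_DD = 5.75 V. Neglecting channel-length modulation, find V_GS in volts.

V_GS = 1.55 V

With gate tied to drain, V_GS = V_DS ≥ V_GS − V_th, so the device is in saturation.
k_n = μ_nC_ox · (W/L) = 3.101 mA/V².
KCL at the drain: ½ k_n (V_GS − V_th)² = (V_DD − V_GS)/R.
Let x = V_GS − 1.34. Then 91.2 x² + x − 4.41 = 0, giving x = 0.215 V (positive root), so V_GS = 1.55 V.
I_D = (V_DD − V_GS)/R = (5.75 − 1.55) / 58.8 = 0.0714 mA.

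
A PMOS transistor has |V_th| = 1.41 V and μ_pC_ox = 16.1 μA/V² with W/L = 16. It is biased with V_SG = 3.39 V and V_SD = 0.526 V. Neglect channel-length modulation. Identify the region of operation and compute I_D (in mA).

Triode; I_D = 0.233 mA

k_p = μ_pC_ox · (W/L) = 0.2576 mA/V².
V_ov = V_SG − |V_th| = 3.39 − 1.41 = 1.98 V.
Since V_SD = 0.526 V < V_ov = 1.98 V, the device is in the triode region.
I_D = k_p [V_ov · V_SD − ½ V_SD²] = 0.2576 × [1.98 × 0.526 − 0.5 × 0.526²] = 0.233 mA.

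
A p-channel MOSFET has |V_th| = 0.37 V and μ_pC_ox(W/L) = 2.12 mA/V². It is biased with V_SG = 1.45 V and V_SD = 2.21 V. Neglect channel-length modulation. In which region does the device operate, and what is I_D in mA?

V_ov = V_SG − |V_th| = 1.45 − 0.37 = 1.08 V.
Since V_SD = 2.21 V ≥ V_ov = 1.08 V, the device is in saturation.
I_D = ½ k_p V_ov² = 0.5 × 2.12 × 1.08² = 1.24 mA.

Saturation; I_D = 1.24 mA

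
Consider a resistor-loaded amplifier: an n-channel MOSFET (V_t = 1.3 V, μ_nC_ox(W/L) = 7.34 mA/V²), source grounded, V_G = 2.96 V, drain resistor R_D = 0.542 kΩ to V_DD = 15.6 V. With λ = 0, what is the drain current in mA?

I_D = 10.1 mA

V_GS = V_G = 2.96 V, so V_ov = 2.96 − 1.3 = 1.66 V.
Assume saturation: I_D = ½ k_n V_ov² = 0.5 × 7.34 × 1.66² = 10.1 mA, giving V_DS = V_DD − I_D R_D = 15.6 − 10.1 × 0.542 = 10.1 V.
V_DS = 10.1 V ≥ V_ov = 1.66 V, confirming saturation.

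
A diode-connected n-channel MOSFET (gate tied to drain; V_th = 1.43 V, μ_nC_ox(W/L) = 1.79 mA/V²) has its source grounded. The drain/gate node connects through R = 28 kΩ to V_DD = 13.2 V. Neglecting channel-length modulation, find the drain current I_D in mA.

With gate tied to drain, V_GS = V_DS ≥ V_GS − V_th, so the device is in saturation.
KCL at the drain: ½ k_n (V_GS − V_th)² = (V_DD − V_GS)/R.
Let x = V_GS − 1.43. Then 25.1 x² + x − 11.77 = 0, giving x = 0.666 V (positive root), so V_GS = 2.1 V.
I_D = (V_DD − V_GS)/R = (13.2 − 2.1) / 28 = 0.397 mA.

I_D = 0.397 mA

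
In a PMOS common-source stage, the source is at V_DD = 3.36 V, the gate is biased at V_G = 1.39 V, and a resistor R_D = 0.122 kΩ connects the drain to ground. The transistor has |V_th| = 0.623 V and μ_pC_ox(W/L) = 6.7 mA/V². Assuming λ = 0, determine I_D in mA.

I_D = 6.08 mA

V_SG = V_DD − V_G = 3.36 − 1.39 = 1.97 V, so V_ov = 1.97 − 0.623 = 1.35 V.
Assume saturation: I_D = ½ k_p V_ov² = 0.5 × 6.7 × 1.35² = 6.08 mA, giving V_SD = V_DD − I_D R_D = 3.36 − 6.08 × 0.122 = 2.62 V.
V_SD = 2.62 V ≥ V_ov = 1.35 V, confirming saturation.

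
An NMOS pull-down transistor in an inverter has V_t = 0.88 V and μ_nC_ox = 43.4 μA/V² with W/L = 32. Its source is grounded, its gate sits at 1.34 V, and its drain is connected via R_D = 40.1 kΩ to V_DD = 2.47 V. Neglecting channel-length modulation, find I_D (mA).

I_D = 0.0590 mA

V_GS = V_G = 1.34 V, so V_ov = 1.34 − 0.88 = 0.46 V.
k_n = μ_nC_ox · (W/L) = 1.389 mA/V².
Assume saturation: I_D = ½ k_n V_ov² = 0.5 × 1.389 × 0.46² = 0.147 mA, giving V_DS = V_DD − I_D R_D = 2.47 − 0.147 × 40.1 = -3.42 V.
But -3.42 V < V_ov = 0.46 V, so the device is actually in triode.
In triode I_D = k_n[V_ov V_DS − ½ V_DS²] and I_D = (V_DD − V_DS)/R_D. Equating: 27.8 V_DS² − 26.62 V_DS + 2.47 = 0, giving V_DS = 0.104 V (the root below V_ov).
I_D = (2.47 − 0.104) / 40.1 = 0.059 mA.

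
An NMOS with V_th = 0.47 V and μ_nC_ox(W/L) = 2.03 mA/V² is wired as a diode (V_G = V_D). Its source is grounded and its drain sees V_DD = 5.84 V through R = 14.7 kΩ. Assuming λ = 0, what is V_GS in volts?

V_GS = 1.04 V

With gate tied to drain, V_GS = V_DS ≥ V_GS − V_th, so the device is in saturation.
KCL at the drain: ½ k_n (V_GS − V_th)² = (V_DD − V_GS)/R.
Let x = V_GS − 0.47. Then 14.9 x² + x − 5.37 = 0, giving x = 0.567 V (positive root), so V_GS = 1.04 V.
I_D = (V_DD − V_GS)/R = (5.84 − 1.04) / 14.7 = 0.327 mA.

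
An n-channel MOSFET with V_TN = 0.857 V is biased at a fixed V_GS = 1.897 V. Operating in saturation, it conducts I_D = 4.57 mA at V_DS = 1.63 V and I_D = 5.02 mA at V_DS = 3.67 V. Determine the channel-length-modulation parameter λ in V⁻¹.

λ = 0.0524 V⁻¹

With V_GS fixed, I_D ∝ (1 + λ V_DS) in saturation, so I_D2/I_D1 = (1 + λ V_DS2)/(1 + λ V_DS1).
5.02/4.57 = 1.098 = (1 + 3.67 λ)/(1 + 1.63 λ).
Solving: λ (I_D1 V_DS2 − I_D2 V_DS1) = I_D2 − I_D1, so λ = (5.02 − 4.57) / (4.57 × 3.67 − 5.02 × 1.63) = 0.45 / 8.59 = 0.0524 V⁻¹.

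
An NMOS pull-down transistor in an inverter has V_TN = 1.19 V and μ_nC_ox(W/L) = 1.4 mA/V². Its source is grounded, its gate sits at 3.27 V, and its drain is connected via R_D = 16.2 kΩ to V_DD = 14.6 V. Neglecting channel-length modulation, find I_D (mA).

V_GS = V_G = 3.27 V, so V_ov = 3.27 − 1.19 = 2.08 V.
Assume saturation: I_D = ½ k_n V_ov² = 0.5 × 1.4 × 2.08² = 3.03 mA, giving V_DS = V_DD − I_D R_D = 14.6 − 3.03 × 16.2 = -34.5 V.
But -34.5 V < V_ov = 2.08 V, so the device is actually in triode.
In triode I_D = k_n[V_ov V_DS − ½ V_DS²] and I_D = (V_DD − V_DS)/R_D. Equating: 11.3 V_DS² − 48.17 V_DS + 14.6 = 0, giving V_DS = 0.328 V (the root below V_ov).
I_D = (14.6 − 0.328) / 16.2 = 0.881 mA.

I_D = 0.881 mA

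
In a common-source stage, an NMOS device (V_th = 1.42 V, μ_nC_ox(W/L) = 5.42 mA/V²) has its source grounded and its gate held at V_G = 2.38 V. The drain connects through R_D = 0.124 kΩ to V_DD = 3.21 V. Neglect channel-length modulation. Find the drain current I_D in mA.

V_GS = V_G = 2.38 V, so V_ov = 2.38 − 1.42 = 0.96 V.
Assume saturation: I_D = ½ k_n V_ov² = 0.5 × 5.42 × 0.96² = 2.5 mA, giving V_DS = V_DD − I_D R_D = 3.21 − 2.5 × 0.124 = 2.9 V.
V_DS = 2.9 V ≥ V_ov = 0.96 V, confirming saturation.

I_D = 2.50 mA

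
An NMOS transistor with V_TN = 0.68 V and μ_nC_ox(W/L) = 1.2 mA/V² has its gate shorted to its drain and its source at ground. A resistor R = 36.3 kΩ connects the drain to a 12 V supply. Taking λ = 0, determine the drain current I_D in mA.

I_D = 0.293 mA

With gate tied to drain, V_GS = V_DS ≥ V_GS − V_TN, so the device is in saturation.
KCL at the drain: ½ k_n (V_GS − V_TN)² = (V_DD − V_GS)/R.
Let x = V_GS − 0.68. Then 21.8 x² + x − 11.32 = 0, giving x = 0.698 V (positive root), so V_GS = 1.38 V.
I_D = (V_DD − V_GS)/R = (12 − 1.38) / 36.3 = 0.293 mA.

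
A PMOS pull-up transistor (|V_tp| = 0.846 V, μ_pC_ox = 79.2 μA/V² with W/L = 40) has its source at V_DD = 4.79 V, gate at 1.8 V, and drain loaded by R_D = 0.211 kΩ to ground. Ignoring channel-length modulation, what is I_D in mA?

V_SG = V_DD − V_G = 4.79 − 1.8 = 2.99 V, so V_ov = 2.99 − 0.846 = 2.14 V.
k_p = μ_pC_ox · (W/L) = 3.168 mA/V².
Assume saturation: I_D = ½ k_p V_ov² = 0.5 × 3.168 × 2.14² = 7.28 mA, giving V_SD = V_DD − I_D R_D = 4.79 − 7.28 × 0.211 = 3.25 V.
V_SD = 3.25 V ≥ V_ov = 2.14 V, confirming saturation.

I_D = 7.28 mA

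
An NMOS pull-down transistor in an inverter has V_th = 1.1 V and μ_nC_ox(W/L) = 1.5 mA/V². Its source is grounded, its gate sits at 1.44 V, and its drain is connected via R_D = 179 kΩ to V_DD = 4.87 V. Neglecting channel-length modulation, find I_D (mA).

V_GS = V_G = 1.44 V, so V_ov = 1.44 − 1.1 = 0.34 V.
Assume saturation: I_D = ½ k_n V_ov² = 0.5 × 1.5 × 0.34² = 0.0867 mA, giving V_DS = V_DD − I_D R_D = 4.87 − 0.0867 × 179 = -10.6 V.
But -10.6 V < V_ov = 0.34 V, so the device is actually in triode.
In triode I_D = k_n[V_ov V_DS − ½ V_DS²] and I_D = (V_DD − V_DS)/R_D. Equating: 134 V_DS² − 92.29 V_DS + 4.87 = 0, giving V_DS = 0.0576 V (the root below V_ov).
I_D = (4.87 − 0.0576) / 179 = 0.0269 mA.

I_D = 0.0269 mA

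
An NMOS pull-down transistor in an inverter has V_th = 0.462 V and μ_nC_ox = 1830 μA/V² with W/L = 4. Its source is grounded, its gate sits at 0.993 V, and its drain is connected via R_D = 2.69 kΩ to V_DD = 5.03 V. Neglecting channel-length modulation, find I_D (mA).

I_D = 1.03 mA

V_GS = V_G = 0.993 V, so V_ov = 0.993 − 0.462 = 0.531 V.
k_n = μ_nC_ox · (W/L) = 7.32 mA/V².
Assume saturation: I_D = ½ k_n V_ov² = 0.5 × 7.32 × 0.531² = 1.03 mA, giving V_DS = V_DD − I_D R_D = 5.03 − 1.03 × 2.69 = 2.25 V.
V_DS = 2.25 V ≥ V_ov = 0.531 V, confirming saturation.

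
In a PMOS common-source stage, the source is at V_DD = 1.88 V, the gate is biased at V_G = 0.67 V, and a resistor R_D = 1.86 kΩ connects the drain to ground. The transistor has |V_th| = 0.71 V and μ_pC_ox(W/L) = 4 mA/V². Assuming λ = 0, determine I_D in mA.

V_SG = V_DD − V_G = 1.88 − 0.67 = 1.21 V, so V_ov = 1.21 − 0.71 = 0.5 V.
Assume saturation: I_D = ½ k_p V_ov² = 0.5 × 4 × 0.5² = 0.5 mA, giving V_SD = V_DD − I_D R_D = 1.88 − 0.5 × 1.86 = 0.95 V.
V_SD = 0.95 V ≥ V_ov = 0.5 V, confirming saturation.

I_D = 0.500 mA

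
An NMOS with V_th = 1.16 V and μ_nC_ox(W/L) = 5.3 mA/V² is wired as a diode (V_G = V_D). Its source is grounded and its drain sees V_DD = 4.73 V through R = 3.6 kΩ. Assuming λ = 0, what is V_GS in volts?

V_GS = 1.72 V

With gate tied to drain, V_GS = V_DS ≥ V_GS − V_th, so the device is in saturation.
KCL at the drain: ½ k_n (V_GS − V_th)² = (V_DD − V_GS)/R.
Let x = V_GS − 1.16. Then 9.54 x² + x − 3.57 = 0, giving x = 0.562 V (positive root), so V_GS = 1.72 V.
I_D = (V_DD − V_GS)/R = (4.73 − 1.72) / 3.6 = 0.836 mA.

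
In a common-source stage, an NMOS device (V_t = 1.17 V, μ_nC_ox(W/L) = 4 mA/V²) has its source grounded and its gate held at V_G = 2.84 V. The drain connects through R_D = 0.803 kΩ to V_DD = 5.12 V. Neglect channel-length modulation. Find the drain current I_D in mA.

I_D = 4.98 mA

V_GS = V_G = 2.84 V, so V_ov = 2.84 − 1.17 = 1.67 V.
Assume saturation: I_D = ½ k_n V_ov² = 0.5 × 4 × 1.67² = 5.58 mA, giving V_DS = V_DD − I_D R_D = 5.12 − 5.58 × 0.803 = 0.641 V.
But 0.641 V < V_ov = 1.67 V, so the device is actually in triode.
In triode I_D = k_n[V_ov V_DS − ½ V_DS²] and I_D = (V_DD − V_DS)/R_D. Equating: 1.61 V_DS² − 6.364 V_DS + 5.12 = 0, giving V_DS = 1.12 V (the root below V_ov).
I_D = (5.12 − 1.12) / 0.803 = 4.98 mA.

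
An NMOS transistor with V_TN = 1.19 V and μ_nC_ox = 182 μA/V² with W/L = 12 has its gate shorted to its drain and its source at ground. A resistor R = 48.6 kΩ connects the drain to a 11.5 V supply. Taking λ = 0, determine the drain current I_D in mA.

With gate tied to drain, V_GS = V_DS ≥ V_GS − V_TN, so the device is in saturation.
k_n = μ_nC_ox · (W/L) = 2.184 mA/V².
KCL at the drain: ½ k_n (V_GS − V_TN)² = (V_DD − V_GS)/R.
Let x = V_GS − 1.19. Then 53.1 x² + x − 10.31 = 0, giving x = 0.431 V (positive root), so V_GS = 1.62 V.
I_D = (V_DD − V_GS)/R = (11.5 − 1.62) / 48.6 = 0.203 mA.

I_D = 0.203 mA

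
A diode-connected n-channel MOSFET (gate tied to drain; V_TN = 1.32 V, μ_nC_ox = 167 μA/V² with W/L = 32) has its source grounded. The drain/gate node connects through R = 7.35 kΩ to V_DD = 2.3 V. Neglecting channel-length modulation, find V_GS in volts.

V_GS = 1.52 V

With gate tied to drain, V_GS = V_DS ≥ V_GS − V_TN, so the device is in saturation.
k_n = μ_nC_ox · (W/L) = 5.344 mA/V².
KCL at the drain: ½ k_n (V_GS − V_TN)² = (V_DD − V_GS)/R.
Let x = V_GS − 1.32. Then 19.6 x² + x − 0.98 = 0, giving x = 0.199 V (positive root), so V_GS = 1.52 V.
I_D = (V_DD − V_GS)/R = (2.3 − 1.52) / 7.35 = 0.106 mA.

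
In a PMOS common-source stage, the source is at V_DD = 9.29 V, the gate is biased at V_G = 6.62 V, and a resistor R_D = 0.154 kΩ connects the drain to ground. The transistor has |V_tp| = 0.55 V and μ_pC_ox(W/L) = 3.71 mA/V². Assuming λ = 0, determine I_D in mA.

V_SG = V_DD − V_G = 9.29 − 6.62 = 2.67 V, so V_ov = 2.67 − 0.55 = 2.12 V.
Assume saturation: I_D = ½ k_p V_ov² = 0.5 × 3.71 × 2.12² = 8.34 mA, giving V_SD = V_DD − I_D R_D = 9.29 − 8.34 × 0.154 = 8.01 V.
V_SD = 8.01 V ≥ V_ov = 2.12 V, confirming saturation.

I_D = 8.34 mA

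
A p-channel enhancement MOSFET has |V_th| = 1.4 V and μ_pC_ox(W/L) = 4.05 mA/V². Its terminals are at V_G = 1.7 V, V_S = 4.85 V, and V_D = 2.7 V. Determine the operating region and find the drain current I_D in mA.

Saturation; I_D = 6.20 mA

V_SG = V_S − V_G = 4.85 − 1.7 = 3.15 V; V_SD = V_S − V_D = 4.85 − 2.7 = 2.15 V.
V_ov = V_SG − |V_th| = 3.15 − 1.4 = 1.75 V.
Since V_SD = 2.15 V ≥ V_ov = 1.75 V, the device is in saturation.
I_D = ½ k_p V_ov² = 0.5 × 4.05 × 1.75² = 6.2 mA.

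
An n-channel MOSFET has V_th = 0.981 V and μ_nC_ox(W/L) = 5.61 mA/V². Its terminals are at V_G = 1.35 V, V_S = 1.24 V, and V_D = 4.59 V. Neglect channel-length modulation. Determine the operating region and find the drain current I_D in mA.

V_GS = V_G − V_S = 1.35 − 1.24 = 0.11 V; V_DS = V_D − V_S = 4.59 − 1.24 = 3.35 V.
V_GS = 0.11 V < V_th = 0.981 V, so the transistor is in cutoff.

Cutoff; I_D = 0 mA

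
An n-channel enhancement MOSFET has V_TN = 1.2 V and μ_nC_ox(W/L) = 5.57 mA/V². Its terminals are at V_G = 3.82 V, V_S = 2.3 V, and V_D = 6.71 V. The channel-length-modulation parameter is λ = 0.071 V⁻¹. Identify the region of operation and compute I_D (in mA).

Saturation; I_D = 0.374 mA

V_GS = V_G − V_S = 3.82 − 2.3 = 1.52 V; V_DS = V_D − V_S = 6.71 − 2.3 = 4.41 V.
V_ov = V_GS − V_TN = 1.52 − 1.2 = 0.32 V.
Since V_DS = 4.41 V ≥ V_ov = 0.32 V, the device is in saturation.
I_D = ½ k_n V_ov² (1 + λ V_DS) = 0.5 × 5.57 × 0.32² × (1 + 0.071 × 4.41) = 0.374 mA.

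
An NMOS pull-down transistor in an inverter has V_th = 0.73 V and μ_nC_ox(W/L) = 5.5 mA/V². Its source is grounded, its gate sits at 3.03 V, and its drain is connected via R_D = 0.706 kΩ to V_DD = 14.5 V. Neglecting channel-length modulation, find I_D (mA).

V_GS = V_G = 3.03 V, so V_ov = 3.03 − 0.73 = 2.3 V.
Assume saturation: I_D = ½ k_n V_ov² = 0.5 × 5.5 × 2.3² = 14.5 mA, giving V_DS = V_DD − I_D R_D = 14.5 − 14.5 × 0.706 = 4.23 V.
V_DS = 4.23 V ≥ V_ov = 2.3 V, confirming saturation.

I_D = 14.5 mA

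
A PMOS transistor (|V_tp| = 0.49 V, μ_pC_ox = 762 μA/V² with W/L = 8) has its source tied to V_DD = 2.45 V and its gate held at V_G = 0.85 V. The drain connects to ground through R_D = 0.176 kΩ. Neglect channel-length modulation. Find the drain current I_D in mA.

I_D = 3.76 mA

V_SG = V_DD − V_G = 2.45 − 0.85 = 1.6 V, so V_ov = 1.6 − 0.49 = 1.11 V.
k_p = μ_pC_ox · (W/L) = 6.096 mA/V².
Assume saturation: I_D = ½ k_p V_ov² = 0.5 × 6.096 × 1.11² = 3.76 mA, giving V_SD = V_DD − I_D R_D = 2.45 − 3.76 × 0.176 = 1.79 V.
V_SD = 1.79 V ≥ V_ov = 1.11 V, confirming saturation.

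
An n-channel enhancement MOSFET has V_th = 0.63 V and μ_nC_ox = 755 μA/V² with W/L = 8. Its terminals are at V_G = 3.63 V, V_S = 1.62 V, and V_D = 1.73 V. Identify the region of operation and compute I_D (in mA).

V_GS = V_G − V_S = 3.63 − 1.62 = 2.01 V; V_DS = V_D − V_S = 1.73 − 1.62 = 0.11 V.
k_n = μ_nC_ox · (W/L) = 6.04 mA/V².
V_ov = V_GS − V_th = 2.01 − 0.63 = 1.38 V.
Since V_DS = 0.11 V < V_ov = 1.38 V, the device is in the triode region.
I_D = k_n [V_ov · V_DS − ½ V_DS²] = 6.04 × [1.38 × 0.11 − 0.5 × 0.11²] = 0.88 mA.

Triode; I_D = 0.880 mA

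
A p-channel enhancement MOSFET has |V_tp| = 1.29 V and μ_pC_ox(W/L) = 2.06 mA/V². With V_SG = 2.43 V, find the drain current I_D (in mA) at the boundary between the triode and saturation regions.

I_D = 1.34 mA

At the boundary V_SD = V_ov = V_SG − |V_tp| = 2.43 − 1.29 = 1.14 V.
I_D = ½ k_p V_ov² = 0.5 × 2.06 × 1.14² = 1.34 mA.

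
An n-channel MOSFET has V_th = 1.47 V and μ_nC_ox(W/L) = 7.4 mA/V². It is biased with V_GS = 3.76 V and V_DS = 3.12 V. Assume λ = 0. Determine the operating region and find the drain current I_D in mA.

V_ov = V_GS − V_th = 3.76 − 1.47 = 2.29 V.
Since V_DS = 3.12 V ≥ V_ov = 2.29 V, the device is in saturation.
I_D = ½ k_n V_ov² = 0.5 × 7.4 × 2.29² = 19.4 mA.

Saturation; I_D = 19.4 mA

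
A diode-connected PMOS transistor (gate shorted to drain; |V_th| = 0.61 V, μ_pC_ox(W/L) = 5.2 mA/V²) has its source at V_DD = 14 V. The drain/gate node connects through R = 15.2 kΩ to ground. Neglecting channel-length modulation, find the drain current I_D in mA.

I_D = 0.843 mA

With gate tied to drain, V_SG = V_SD ≥ V_SG − |V_th|, so the device is in saturation.
KCL at the drain: ½ k_p (V_SG − |V_th|)² = (V_DD − V_SG)/R.
Let x = V_SG − 0.61. Then 39.5 x² + x − 13.39 = 0, giving x = 0.57 V (positive root), so V_SG = 1.18 V.
I_D = (V_DD − V_SG)/R = (14 − 1.18) / 15.2 = 0.843 mA.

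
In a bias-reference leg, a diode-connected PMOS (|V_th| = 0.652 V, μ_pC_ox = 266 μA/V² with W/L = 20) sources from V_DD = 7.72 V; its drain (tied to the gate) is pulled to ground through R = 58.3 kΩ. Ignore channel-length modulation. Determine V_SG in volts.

V_SG = 0.862 V

With gate tied to drain, V_SG = V_SD ≥ V_SG − |V_th|, so the device is in saturation.
k_p = μ_pC_ox · (W/L) = 5.32 mA/V².
KCL at the drain: ½ k_p (V_SG − |V_th|)² = (V_DD − V_SG)/R.
Let x = V_SG − 0.652. Then 155 x² + x − 7.068 = 0, giving x = 0.21 V (positive root), so V_SG = 0.862 V.
I_D = (V_DD − V_SG)/R = (7.72 − 0.862) / 58.3 = 0.118 mA.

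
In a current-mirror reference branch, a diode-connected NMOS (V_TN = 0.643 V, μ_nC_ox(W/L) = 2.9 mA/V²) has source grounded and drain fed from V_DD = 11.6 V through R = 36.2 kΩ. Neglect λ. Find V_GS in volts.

V_GS = 1.09 V

With gate tied to drain, V_GS = V_DS ≥ V_GS − V_TN, so the device is in saturation.
KCL at the drain: ½ k_n (V_GS − V_TN)² = (V_DD − V_GS)/R.
Let x = V_GS − 0.643. Then 52.5 x² + x − 10.96 = 0, giving x = 0.447 V (positive root), so V_GS = 1.09 V.
I_D = (V_DD − V_GS)/R = (11.6 − 1.09) / 36.2 = 0.29 mA.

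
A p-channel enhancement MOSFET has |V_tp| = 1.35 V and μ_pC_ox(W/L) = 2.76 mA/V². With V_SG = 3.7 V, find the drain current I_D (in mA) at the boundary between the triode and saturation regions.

At the boundary V_SD = V_ov = V_SG − |V_tp| = 3.7 − 1.35 = 2.35 V.
I_D = ½ k_p V_ov² = 0.5 × 2.76 × 2.35² = 7.62 mA.

I_D = 7.62 mA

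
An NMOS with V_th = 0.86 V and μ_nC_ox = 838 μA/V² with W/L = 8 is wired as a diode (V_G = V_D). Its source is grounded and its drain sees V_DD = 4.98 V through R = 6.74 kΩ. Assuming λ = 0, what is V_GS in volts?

With gate tied to drain, V_GS = V_DS ≥ V_GS − V_th, so the device is in saturation.
k_n = μ_nC_ox · (W/L) = 6.704 mA/V².
KCL at the drain: ½ k_n (V_GS − V_th)² = (V_DD − V_GS)/R.
Let x = V_GS − 0.86. Then 22.6 x² + x − 4.12 = 0, giving x = 0.405 V (positive root), so V_GS = 1.27 V.
I_D = (V_DD − V_GS)/R = (4.98 − 1.27) / 6.74 = 0.551 mA.

V_GS = 1.27 V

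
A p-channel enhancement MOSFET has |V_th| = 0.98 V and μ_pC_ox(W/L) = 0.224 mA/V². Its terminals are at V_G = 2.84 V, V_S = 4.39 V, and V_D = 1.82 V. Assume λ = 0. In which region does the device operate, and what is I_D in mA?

Saturation; I_D = 0.0364 mA

V_SG = V_S − V_G = 4.39 − 2.84 = 1.55 V; V_SD = V_S − V_D = 4.39 − 1.82 = 2.57 V.
V_ov = V_SG − |V_th| = 1.55 − 0.98 = 0.57 V.
Since V_SD = 2.57 V ≥ V_ov = 0.57 V, the device is in saturation.
I_D = ½ k_p V_ov² = 0.5 × 0.224 × 0.57² = 0.0364 mA.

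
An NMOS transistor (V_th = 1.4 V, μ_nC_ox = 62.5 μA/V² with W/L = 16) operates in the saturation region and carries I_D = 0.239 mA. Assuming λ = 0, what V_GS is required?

k_n = μ_nC_ox · (W/L) = 1 mA/V².
In saturation I_D = ½ k_n (V_GS − V_th)², so V_GS − V_th = √(2 I_D / k_n) = √(2 × 0.239 / 1) = 0.691 V.
V_GS = 1.4 + 0.691 = 2.09 V.

V_GS = 2.09 V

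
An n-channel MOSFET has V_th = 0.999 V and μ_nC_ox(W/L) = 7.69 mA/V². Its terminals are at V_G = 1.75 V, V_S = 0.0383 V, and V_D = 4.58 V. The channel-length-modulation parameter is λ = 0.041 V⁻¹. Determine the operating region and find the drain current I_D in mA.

V_GS = V_G − V_S = 1.75 − 0.0383 = 1.71 V; V_DS = V_D − V_S = 4.58 − 0.0383 = 4.54 V.
V_ov = V_GS − V_th = 1.71 − 0.999 = 0.713 V.
Since V_DS = 4.54 V ≥ V_ov = 0.713 V, the device is in saturation.
I_D = ½ k_n V_ov² (1 + λ V_DS) = 0.5 × 7.69 × 0.713² × (1 + 0.041 × 4.54) = 2.32 mA.

Saturation; I_D = 2.32 mA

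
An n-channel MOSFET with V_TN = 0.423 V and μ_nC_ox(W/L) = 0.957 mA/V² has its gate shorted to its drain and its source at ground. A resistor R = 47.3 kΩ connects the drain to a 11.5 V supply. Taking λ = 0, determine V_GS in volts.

With gate tied to drain, V_GS = V_DS ≥ V_GS − V_TN, so the device is in saturation.
KCL at the drain: ½ k_n (V_GS − V_TN)² = (V_DD − V_GS)/R.
Let x = V_GS − 0.423. Then 22.6 x² + x − 11.08 = 0, giving x = 0.678 V (positive root), so V_GS = 1.1 V.
I_D = (V_DD − V_GS)/R = (11.5 − 1.1) / 47.3 = 0.22 mA.

V_GS = 1.10 V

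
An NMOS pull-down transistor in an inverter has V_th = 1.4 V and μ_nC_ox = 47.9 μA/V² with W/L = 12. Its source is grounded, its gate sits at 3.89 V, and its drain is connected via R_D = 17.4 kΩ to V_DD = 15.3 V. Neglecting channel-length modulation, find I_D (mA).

V_GS = V_G = 3.89 V, so V_ov = 3.89 − 1.4 = 2.49 V.
k_n = μ_nC_ox · (W/L) = 0.5748 mA/V².
Assume saturation: I_D = ½ k_n V_ov² = 0.5 × 0.5748 × 2.49² = 1.78 mA, giving V_DS = V_DD − I_D R_D = 15.3 − 1.78 × 17.4 = -15.7 V.
But -15.7 V < V_ov = 2.49 V, so the device is actually in triode.
In triode I_D = k_n[V_ov V_DS − ½ V_DS²] and I_D = (V_DD − V_DS)/R_D. Equating: 5 V_DS² − 25.9 V_DS + 15.3 = 0, giving V_DS = 0.68 V (the root below V_ov).
I_D = (15.3 − 0.68) / 17.4 = 0.84 mA.

I_D = 0.840 mA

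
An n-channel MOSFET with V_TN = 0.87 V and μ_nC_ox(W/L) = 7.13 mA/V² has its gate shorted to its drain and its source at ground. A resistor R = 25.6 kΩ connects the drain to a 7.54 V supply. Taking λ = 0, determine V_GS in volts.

With gate tied to drain, V_GS = V_DS ≥ V_GS − V_TN, so the device is in saturation.
KCL at the drain: ½ k_n (V_GS − V_TN)² = (V_DD − V_GS)/R.
Let x = V_GS − 0.87. Then 91.3 x² + x − 6.67 = 0, giving x = 0.265 V (positive root), so V_GS = 1.13 V.
I_D = (V_DD − V_GS)/R = (7.54 − 1.13) / 25.6 = 0.25 mA.

V_GS = 1.13 V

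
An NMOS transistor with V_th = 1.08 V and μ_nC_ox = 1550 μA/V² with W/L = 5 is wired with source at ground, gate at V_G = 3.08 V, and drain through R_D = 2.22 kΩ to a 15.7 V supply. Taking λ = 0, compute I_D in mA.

I_D = 6.84 mA

V_GS = V_G = 3.08 V, so V_ov = 3.08 − 1.08 = 2 V.
k_n = μ_nC_ox · (W/L) = 7.75 mA/V².
Assume saturation: I_D = ½ k_n V_ov² = 0.5 × 7.75 × 2² = 15.5 mA, giving V_DS = V_DD − I_D R_D = 15.7 − 15.5 × 2.22 = -18.7 V.
But -18.7 V < V_ov = 2 V, so the device is actually in triode.
In triode I_D = k_n[V_ov V_DS − ½ V_DS²] and I_D = (V_DD − V_DS)/R_D. Equating: 8.6 V_DS² − 35.41 V_DS + 15.7 = 0, giving V_DS = 0.505 V (the root below V_ov).
I_D = (15.7 − 0.505) / 2.22 = 6.84 mA.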